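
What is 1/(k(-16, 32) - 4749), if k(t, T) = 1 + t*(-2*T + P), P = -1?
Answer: -1/3708 ≈ -0.00026969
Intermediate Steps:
k(t, T) = 1 + t*(-1 - 2*T) (k(t, T) = 1 + t*(-2*T - 1) = 1 + t*(-1 - 2*T))
1/(k(-16, 32) - 4749) = 1/((1 - 1*(-16) - 2*32*(-16)) - 4749) = 1/((1 + 16 + 1024) - 4749) = 1/(1041 - 4749) = 1/(-3708) = -1/3708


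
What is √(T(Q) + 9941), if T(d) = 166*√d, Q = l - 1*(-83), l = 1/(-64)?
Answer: √(39764 + 83*√5311)/2 ≈ 107.02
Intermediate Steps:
l = -1/64 ≈ -0.015625
Q = 5311/64 (Q = -1/64 - 1*(-83) = -1/64 + 83 = 5311/64 ≈ 82.984)
√(T(Q) + 9941) = √(166*√(5311/64) + 9941) = √(166*(√5311/8) + 9941) = √(83*√5311/4 + 9941) = √(9941 + 83*√5311/4)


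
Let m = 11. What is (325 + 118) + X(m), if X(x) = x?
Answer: 454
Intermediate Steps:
(325 + 118) + X(m) = (325 + 118) + 11 = 443 + 11 = 454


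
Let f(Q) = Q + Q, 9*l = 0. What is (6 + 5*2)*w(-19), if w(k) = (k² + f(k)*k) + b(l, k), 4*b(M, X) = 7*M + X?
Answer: 17252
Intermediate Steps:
l = 0 (l = (⅑)*0 = 0)
b(M, X) = X/4 + 7*M/4 (b(M, X) = (7*M + X)/4 = (X + 7*M)/4 = X/4 + 7*M/4)
f(Q) = 2*Q
w(k) = 3*k² + k/4 (w(k) = (k² + (2*k)*k) + (k/4 + (7/4)*0) = (k² + 2*k²) + (k/4 + 0) = 3*k² + k/4)
(6 + 5*2)*w(-19) = (6 + 5*2)*((¼)*(-19)*(1 + 12*(-19))) = (6 + 10)*((¼)*(-19)*(1 - 228)) = 16*((¼)*(-19)*(-227)) = 16*(4313/4) = 17252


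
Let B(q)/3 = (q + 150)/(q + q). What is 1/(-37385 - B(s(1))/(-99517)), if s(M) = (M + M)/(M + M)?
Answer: -199034/7440885637 ≈ -2.6749e-5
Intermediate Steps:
s(M) = 1 (s(M) = (2*M)/((2*M)) = (2*M)*(1/(2*M)) = 1)
B(q) = 3*(150 + q)/(2*q) (B(q) = 3*((q + 150)/(q + q)) = 3*((150 + q)/((2*q))) = 3*((150 + q)*(1/(2*q))) = 3*((150 + q)/(2*q)) = 3*(150 + q)/(2*q))
1/(-37385 - B(s(1))/(-99517)) = 1/(-37385 - (3/2 + 225/1)/(-99517)) = 1/(-37385 - (3/2 + 225*1)*(-1/99517)) = 1/(-37385 - (3/2 + 225)*(-1/99517)) = 1/(-37385 - 1*453/2*(-1/99517)) = 1/(-37385 - 453/2*(-1/99517)) = 1/(-37385 + 453/199034) = 1/(-7440885637/199034) = -199034/7440885637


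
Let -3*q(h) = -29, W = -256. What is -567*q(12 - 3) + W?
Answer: -5737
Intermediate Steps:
q(h) = 29/3 (q(h) = -1/3*(-29) = 29/3)
-567*q(12 - 3) + W = -567*29/3 - 256 = -5481 - 256 = -5737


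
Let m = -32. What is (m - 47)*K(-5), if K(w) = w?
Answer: 395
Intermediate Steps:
(m - 47)*K(-5) = (-32 - 47)*(-5) = -79*(-5) = 395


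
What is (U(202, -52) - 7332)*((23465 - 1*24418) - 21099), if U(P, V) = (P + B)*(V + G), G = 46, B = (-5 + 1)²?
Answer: 190529280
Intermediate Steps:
B = 16 (B = (-4)² = 16)
U(P, V) = (16 + P)*(46 + V) (U(P, V) = (P + 16)*(V + 46) = (16 + P)*(46 + V))
(U(202, -52) - 7332)*((23465 - 1*24418) - 21099) = ((736 + 16*(-52) + 46*202 + 202*(-52)) - 7332)*((23465 - 1*24418) - 21099) = ((736 - 832 + 9292 - 10504) - 7332)*((23465 - 24418) - 21099) = (-1308 - 7332)*(-953 - 21099) = -8640*(-22052) = 190529280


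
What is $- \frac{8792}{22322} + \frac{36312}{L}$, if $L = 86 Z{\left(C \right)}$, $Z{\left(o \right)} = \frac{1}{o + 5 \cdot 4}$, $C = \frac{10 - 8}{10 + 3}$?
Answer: $\frac{53088991028}{6238999} \approx 8509.2$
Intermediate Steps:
$C = \frac{2}{13} \approx 0.15385$
$Z{\left(o \right)} = \frac{1}{20 + o}$ ($Z{\left(o \right)} = \frac{1}{o + 20} = \frac{1}{20 + o}$)
$L = \frac{559}{131}$ ($L = \frac{86}{20 + \frac{2}{13}} = \frac{86}{\frac{262}{13}} = 86 \cdot \frac{13}{262} = \frac{559}{131} \approx 4.2672$)
$- \frac{8792}{22322} + \frac{36312}{L} = - \frac{8792}{22322} + \frac{36312}{\frac{559}{131}} = \left(-8792\right) \frac{1}{22322} + 36312 \cdot \frac{131}{559} = - \frac{4396}{11161} + \frac{4756872}{559} = \frac{53088991028}{6238999}$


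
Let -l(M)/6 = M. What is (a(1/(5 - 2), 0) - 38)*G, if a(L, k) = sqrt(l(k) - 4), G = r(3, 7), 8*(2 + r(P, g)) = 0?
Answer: 76 - 4*I ≈ 76.0 - 4.0*I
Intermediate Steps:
r(P, g) = -2 (r(P, g) = -2 + (1/8)*0 = -2 + 0 = -2)
l(M) = -6*M
G = -2
a(L, k) = sqrt(-4 - 6*k) (a(L, k) = sqrt(-6*k - 4) = sqrt(-4 - 6*k))
(a(1/(5 - 2), 0) - 38)*G = (sqrt(-4 - 6*0) - 38)*(-2) = (sqrt(-4 + 0) - 38)*(-2) = (sqrt(-4) - 38)*(-2) = (2*I - 38)*(-2) = (-38 + 2*I)*(-2) = 76 - 4*I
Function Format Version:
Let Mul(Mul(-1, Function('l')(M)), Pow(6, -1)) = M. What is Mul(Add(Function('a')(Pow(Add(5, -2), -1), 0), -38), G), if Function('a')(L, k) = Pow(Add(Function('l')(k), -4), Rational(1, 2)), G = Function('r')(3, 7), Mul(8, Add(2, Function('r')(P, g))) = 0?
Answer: Add(76, Mul(-4, I)) ≈ Add(76.000, Mul(-4.0000, I))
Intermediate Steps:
Function('r')(P, g) = -2 (Function('r')(P, g) = Add(-2, Mul(Rational(1, 8), 0)) = Add(-2, 0) = -2)
Function('l')(M) = Mul(-6, M)
G = -2
Function('a')(L, k) = Pow(Add(-4, Mul(-6, k)), Rational(1, 2)) (Function('a')(L, k) = Pow(Add(Mul(-6, k), -4), Rational(1, 2)) = Pow(Add(-4, Mul(-6, k)), Rational(1, 2)))
Mul(Add(Function('a')(Pow(Add(5, -2), -1), 0), -38), G) = Mul(Add(Pow(Add(-4, Mul(-6, 0)), Rational(1, 2)), -38), -2) = Mul(Add(Pow(Add(-4, 0), Rational(1, 2)), -38), -2) = Mul(Add(Pow(-4, Rational(1, 2)), -38), -2) = Mul(Add(Mul(2, I), -38), -2) = Mul(Add(-38, Mul(2, I)), -2) = Add(76, Mul(-4, I))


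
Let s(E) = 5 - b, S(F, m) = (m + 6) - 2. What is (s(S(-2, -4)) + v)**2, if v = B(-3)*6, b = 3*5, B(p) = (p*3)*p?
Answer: 23104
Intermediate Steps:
B(p) = 3*p**2 (B(p) = (3*p)*p = 3*p**2)
b = 15
S(F, m) = 4 + m (S(F, m) = (6 + m) - 2 = 4 + m)
v = 162 (v = (3*(-3)**2)*6 = (3*9)*6 = 27*6 = 162)
s(E) = -10 (s(E) = 5 - 1*15 = 5 - 15 = -10)
(s(S(-2, -4)) + v)**2 = (-10 + 162)**2 = 152**2 = 23104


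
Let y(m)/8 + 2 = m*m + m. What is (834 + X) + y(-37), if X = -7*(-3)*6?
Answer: 11600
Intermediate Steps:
X = 126 (X = 21*6 = 126)
y(m) = -16 + 8*m + 8*m**2 (y(m) = -16 + 8*(m*m + m) = -16 + 8*(m**2 + m) = -16 + 8*(m + m**2) = -16 + (8*m + 8*m**2) = -16 + 8*m + 8*m**2)
(834 + X) + y(-37) = (834 + 126) + (-16 + 8*(-37) + 8*(-37)**2) = 960 + (-16 - 296 + 8*1369) = 960 + (-16 - 296 + 10952) = 960 + 10640 = 11600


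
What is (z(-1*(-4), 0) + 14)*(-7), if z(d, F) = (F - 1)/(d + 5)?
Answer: -875/9 ≈ -97.222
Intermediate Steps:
z(d, F) = (-1 + F)/(5 + d)
(z(-1*(-4), 0) + 14)*(-7) = ((-1 + 0)/(5 - 1*(-4)) + 14)*(-7) = (-1/(5 + 4) + 14)*(-7) = (-1/9 + 14)*(-7) = ((⅑)*(-1) + 14)*(-7) = (-⅑ + 14)*(-7) = (125/9)*(-7) = -875/9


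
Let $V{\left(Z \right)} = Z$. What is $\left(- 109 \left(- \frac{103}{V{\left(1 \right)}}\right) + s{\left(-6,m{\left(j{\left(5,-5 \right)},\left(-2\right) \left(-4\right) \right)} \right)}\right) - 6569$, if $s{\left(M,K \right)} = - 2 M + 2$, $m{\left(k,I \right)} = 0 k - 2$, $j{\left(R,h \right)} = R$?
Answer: $4672$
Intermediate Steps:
$m{\left(k,I \right)} = -2$ ($m{\left(k,I \right)} = 0 - 2 = -2$)
$s{\left(M,K \right)} = 2 - 2 M$
$\left(- 109 \left(- \frac{103}{V{\left(1 \right)}}\right) + s{\left(-6,m{\left(j{\left(5,-5 \right)},\left(-2\right) \left(-4\right) \right)} \right)}\right) - 6569 = \left(- 109 \left(- \frac{103}{1}\right) + \left(2 - -12\right)\right) - 6569 = \left(- 109 \left(\left(-103\right) 1\right) + \left(2 + 12\right)\right) - 6569 = \left(\left(-109\right) \left(-103\right) + 14\right) - 6569 = \left(11227 + 14\right) - 6569 = 11241 - 6569 = 4672$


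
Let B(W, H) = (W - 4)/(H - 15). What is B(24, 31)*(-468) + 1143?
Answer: 558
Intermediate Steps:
B(W, H) = (-4 + W)/(-15 + H)
B(24, 31)*(-468) + 1143 = ((-4 + 24)/(-15 + 31))*(-468) + 1143 = (20/16)*(-468) + 1143 = ((1/16)*20)*(-468) + 1143 = (5/4)*(-468) + 1143 = -585 + 1143 = 558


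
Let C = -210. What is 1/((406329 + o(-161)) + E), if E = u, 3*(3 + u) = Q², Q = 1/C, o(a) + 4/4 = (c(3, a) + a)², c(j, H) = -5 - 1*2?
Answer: 132300/57490832701 ≈ 2.3012e-6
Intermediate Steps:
c(j, H) = -7 (c(j, H) = -5 - 2 = -7)
o(a) = -1 + (-7 + a)²
Q = -1/210 (Q = 1/(-210) = -1/210 ≈ -0.0047619)
u = -396899/132300 (u = -3 + (-1/210)²/3 = -3 + (⅓)*(1/44100) = -3 + 1/132300 = -396899/132300 ≈ -3.0000)
E = -396899/132300 ≈ -3.0000
1/((406329 + o(-161)) + E) = 1/((406329 + (-1 + (-7 - 161)²)) - 396899/132300) = 1/((406329 + (-1 + (-168)²)) - 396899/132300) = 1/((406329 + (-1 + 28224)) - 396899/132300) = 1/((406329 + 28223) - 396899/132300) = 1/(434552 - 396899/132300) = 1/(57490832701/132300) = 132300/57490832701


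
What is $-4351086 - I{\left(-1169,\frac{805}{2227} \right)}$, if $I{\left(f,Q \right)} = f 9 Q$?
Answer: $- \frac{9681399117}{2227} \approx -4.3473 \cdot 10^{6}$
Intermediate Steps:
$I{\left(f,Q \right)} = 9 Q f$ ($I{\left(f,Q \right)} = 9 f Q = 9 Q f$)
$-4351086 - I{\left(-1169,\frac{805}{2227} \right)} = -4351086 - 9 \cdot \frac{805}{2227} \left(-1169\right) = -4351086 - - \frac{8469405}{2227} = -4351086 + \frac{8469405}{2227} = - \frac{9681399117}{2227}$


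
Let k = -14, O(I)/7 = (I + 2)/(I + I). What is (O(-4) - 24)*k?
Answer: 623/2 ≈ 311.50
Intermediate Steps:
O(I) = 7*(2 + I)/(2*I) (O(I) = 7*((I + 2)/(I + I)) = 7*((2 + I)/((2*I))) = 7*((2 + I)*(1/(2*I))) = 7*((2 + I)/(2*I)) = 7*(2 + I)/(2*I))
(O(-4) - 24)*k = ((7/2 + 7/(-4)) - 24)*(-14) = ((7/2 + 7*(-¼)) - 24)*(-14) = ((7/2 - 7/4) - 24)*(-14) = (7/4 - 24)*(-14) = -89/4*(-14) = 623/2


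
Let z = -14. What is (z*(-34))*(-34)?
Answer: -16184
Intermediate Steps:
(z*(-34))*(-34) = -14*(-34)*(-34) = 476*(-34) = -16184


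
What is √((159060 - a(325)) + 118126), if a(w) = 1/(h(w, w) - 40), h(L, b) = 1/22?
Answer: 2*√53541321891/879 ≈ 526.48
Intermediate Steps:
h(L, b) = 1/22
a(w) = -22/879 (a(w) = 1/(1/22 - 40) = 1/(-879/22) = -22/879)
√((159060 - a(325)) + 118126) = √((159060 - 1*(-22/879)) + 118126) = √((159060 + 22/879) + 118126) = √(139813762/879 + 118126) = √(243646516/879) = 2*√53541321891/879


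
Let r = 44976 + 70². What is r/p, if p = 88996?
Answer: 12469/22249 ≈ 0.56043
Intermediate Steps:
r = 49876 (r = 44976 + 4900 = 49876)
r/p = 49876/88996 = 49876*(1/88996) = 12469/22249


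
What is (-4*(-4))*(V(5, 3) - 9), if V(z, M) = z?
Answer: -64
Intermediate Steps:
(-4*(-4))*(V(5, 3) - 9) = (-4*(-4))*(5 - 9) = 16*(-4) = -64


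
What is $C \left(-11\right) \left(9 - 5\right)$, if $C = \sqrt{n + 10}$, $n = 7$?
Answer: $- 44 \sqrt{17} \approx -181.42$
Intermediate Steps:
$C = \sqrt{17}$ ($C = \sqrt{7 + 10} = \sqrt{17} \approx 4.1231$)
$C \left(-11\right) \left(9 - 5\right) = \sqrt{17} \left(-11\right) \left(9 - 5\right) = - 11 \sqrt{17} \left(9 - 5\right) = - 11 \sqrt{17} \cdot 4 = - 44 \sqrt{17}$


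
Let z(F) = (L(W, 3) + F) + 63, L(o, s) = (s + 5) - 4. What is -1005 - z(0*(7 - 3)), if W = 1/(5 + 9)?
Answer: -1072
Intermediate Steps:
W = 1/14 ≈ 0.071429
L(o, s) = 1 + s (L(o, s) = (5 + s) - 4 = 1 + s)
z(F) = 67 + F (z(F) = ((1 + 3) + F) + 63 = (4 + F) + 63 = 67 + F)
-1005 - z(0*(7 - 3)) = -1005 - (67 + 0*(7 - 3)) = -1005 - (67 + 0*4) = -1005 - (67 + 0) = -1005 - 1*67 = -1005 - 67 = -1072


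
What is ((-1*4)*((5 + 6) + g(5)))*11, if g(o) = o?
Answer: -704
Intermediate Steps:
((-1*4)*((5 + 6) + g(5)))*11 = ((-1*4)*((5 + 6) + 5))*11 = -4*(11 + 5)*11 = -4*16*11 = -64*11 = -704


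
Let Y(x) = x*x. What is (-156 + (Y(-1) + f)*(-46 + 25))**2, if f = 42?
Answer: 1121481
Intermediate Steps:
Y(x) = x**2
(-156 + (Y(-1) + f)*(-46 + 25))**2 = (-156 + ((-1)**2 + 42)*(-46 + 25))**2 = (-156 + (1 + 42)*(-21))**2 = (-156 + 43*(-21))**2 = (-156 - 903)**2 = (-1059)**2 = 1121481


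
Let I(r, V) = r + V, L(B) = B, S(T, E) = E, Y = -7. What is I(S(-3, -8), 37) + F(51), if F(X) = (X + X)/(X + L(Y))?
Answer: 689/22 ≈ 31.318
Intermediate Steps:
I(r, V) = V + r
F(X) = 2*X/(-7 + X) (F(X) = (X + X)/(X - 7) = (2*X)/(-7 + X) = 2*X/(-7 + X))
I(S(-3, -8), 37) + F(51) = (37 - 8) + 2*51/(-7 + 51) = 29 + 2*51/44 = 29 + 2*51*(1/44) = 29 + 51/22 = 689/22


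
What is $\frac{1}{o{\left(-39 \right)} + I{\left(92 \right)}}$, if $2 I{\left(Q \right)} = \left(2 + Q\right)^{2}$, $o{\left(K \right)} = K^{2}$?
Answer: $\frac{1}{5939} \approx 0.00016838$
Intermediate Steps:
$I{\left(Q \right)} = \frac{\left(2 + Q\right)^{2}}{2}$
$\frac{1}{o{\left(-39 \right)} + I{\left(92 \right)}} = \frac{1}{\left(-39\right)^{2} + \frac{\left(2 + 92\right)^{2}}{2}} = \frac{1}{1521 + \frac{94^{2}}{2}} = \frac{1}{1521 + \frac{1}{2} \cdot 8836} = \frac{1}{1521 + 4418} = \frac{1}{5939}$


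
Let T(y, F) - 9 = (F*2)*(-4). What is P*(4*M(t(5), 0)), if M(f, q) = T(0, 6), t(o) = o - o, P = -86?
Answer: 13416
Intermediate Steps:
t(o) = 0
T(y, F) = 9 - 8*F (T(y, F) = 9 + (F*2)*(-4) = 9 + (2*F)*(-4) = 9 - 8*F)
M(f, q) = -39 (M(f, q) = 9 - 8*6 = 9 - 48 = -39)
P*(4*M(t(5), 0)) = -344*(-39) = -86*(-156) = 13416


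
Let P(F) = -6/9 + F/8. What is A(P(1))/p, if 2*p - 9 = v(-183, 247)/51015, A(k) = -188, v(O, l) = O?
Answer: -799235/19123 ≈ -41.794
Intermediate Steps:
P(F) = -⅔ + F/8 (P(F) = -6*⅑ + F*(⅛) = -⅔ + F/8)
p = 76492/17005 (p = 9/2 + (-183/51015)/2 = 9/2 + (-183*1/51015)/2 = 9/2 + (½)*(-61/17005) = 9/2 - 61/34010 = 76492/17005 ≈ 4.4982)
A(P(1))/p = -188/76492/17005 = -188*17005/76492 = -799235/19123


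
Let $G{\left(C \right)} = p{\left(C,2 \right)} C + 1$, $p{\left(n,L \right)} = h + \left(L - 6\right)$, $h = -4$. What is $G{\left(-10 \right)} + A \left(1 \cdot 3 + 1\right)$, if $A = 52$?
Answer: $289$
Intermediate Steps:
$p{\left(n,L \right)} = -10 + L$ ($p{\left(n,L \right)} = -4 + \left(L - 6\right) = -4 + \left(-6 + L\right) = -10 + L$)
$G{\left(C \right)} = 1 - 8 C$ ($G{\left(C \right)} = \left(-10 + 2\right) C + 1 = - 8 C + 1 = 1 - 8 C$)
$G{\left(-10 \right)} + A \left(1 \cdot 3 + 1\right) = \left(1 - -80\right) + 52 \left(1 \cdot 3 + 1\right) = \left(1 + 80\right) + 52 \left(3 + 1\right) = 81 + 52 \cdot 4 = 81 + 208 = 289$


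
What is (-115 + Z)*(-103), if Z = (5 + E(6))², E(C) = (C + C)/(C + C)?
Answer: 8137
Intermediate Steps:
E(C) = 1 (E(C) = (2*C)/((2*C)) = (2*C)*(1/(2*C)) = 1)
Z = 36 (Z = (5 + 1)² = 6² = 36)
(-115 + Z)*(-103) = (-115 + 36)*(-103) = -79*(-103) = 8137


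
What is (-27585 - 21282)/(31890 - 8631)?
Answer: -16289/7753 ≈ -2.1010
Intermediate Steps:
(-27585 - 21282)/(31890 - 8631) = -48867/23259 = -48867*1/23259 = -16289/7753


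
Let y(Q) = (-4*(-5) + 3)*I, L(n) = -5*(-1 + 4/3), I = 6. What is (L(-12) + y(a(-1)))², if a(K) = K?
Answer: 167281/9 ≈ 18587.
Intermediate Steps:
L(n) = -5/3 (L(n) = -5*(-1 + 4*(⅓)) = -5*(-1 + 4/3) = -5*⅓ = -5/3)
y(Q) = 138 (y(Q) = (-4*(-5) + 3)*6 = (20 + 3)*6 = 23*6 = 138)
(L(-12) + y(a(-1)))² = (-5/3 + 138)² = (409/3)² = 167281/9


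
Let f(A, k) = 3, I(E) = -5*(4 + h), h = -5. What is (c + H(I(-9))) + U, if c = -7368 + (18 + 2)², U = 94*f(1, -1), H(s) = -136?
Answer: -6822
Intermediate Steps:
I(E) = 5 (I(E) = -5*(4 - 5) = -5*(-1) = 5)
U = 282 (U = 94*3 = 282)
c = -6968 (c = -7368 + 20² = -7368 + 400 = -6968)
(c + H(I(-9))) + U = (-6968 - 136) + 282 = -7104 + 282 = -6822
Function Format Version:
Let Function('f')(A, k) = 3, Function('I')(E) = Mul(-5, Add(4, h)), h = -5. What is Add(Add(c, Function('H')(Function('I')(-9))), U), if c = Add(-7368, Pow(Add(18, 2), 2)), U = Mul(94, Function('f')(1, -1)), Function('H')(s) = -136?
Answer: -6822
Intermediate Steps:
Function('I')(E) = 5 (Function('I')(E) = Mul(-5, Add(4, -5)) = Mul(-5, -1) = 5)
U = 282 (U = Mul(94, 3) = 282)
c = -6968 (c = Add(-7368, Pow(20, 2)) = Add(-7368, 400) = -6968)
Add(Add(c, Function('H')(Function('I')(-9))), U) = Add(Add(-6968, -136), 282) = Add(-7104, 282) = -6822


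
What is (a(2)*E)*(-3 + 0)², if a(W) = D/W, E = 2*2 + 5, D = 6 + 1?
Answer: 567/2 ≈ 283.50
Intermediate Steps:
D = 7
E = 9 (E = 4 + 5 = 9)
a(W) = 7/W
(a(2)*E)*(-3 + 0)² = ((7/2)*9)*(-3 + 0)² = ((7*(½))*9)*(-3)² = ((7/2)*9)*9 = (63/2)*9 = 567/2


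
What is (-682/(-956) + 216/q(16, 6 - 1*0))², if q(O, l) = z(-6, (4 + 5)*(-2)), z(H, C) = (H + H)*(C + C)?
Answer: 84100/57121 ≈ 1.4723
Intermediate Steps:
z(H, C) = 4*C*H (z(H, C) = (2*H)*(2*C) = 4*C*H)
q(O, l) = 432 (q(O, l) = 4*((4 + 5)*(-2))*(-6) = 4*(9*(-2))*(-6) = 4*(-18)*(-6) = 432)
(-682/(-956) + 216/q(16, 6 - 1*0))² = (-682/(-956) + 216/432)² = (-682*(-1/956) + 216*(1/432))² = (341/478 + ½)² = (290/239)² = 84100/57121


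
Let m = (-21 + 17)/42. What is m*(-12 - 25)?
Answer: 74/21 ≈ 3.5238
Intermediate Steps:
m = -2/21 (m = -4*1/42 = -2/21 ≈ -0.095238)
m*(-12 - 25) = -2*(-12 - 25)/21 = -2/21*(-37) = 74/21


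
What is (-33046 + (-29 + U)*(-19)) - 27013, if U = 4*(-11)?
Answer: -58672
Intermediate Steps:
U = -44
(-33046 + (-29 + U)*(-19)) - 27013 = (-33046 + (-29 - 44)*(-19)) - 27013 = (-33046 - 73*(-19)) - 27013 = (-33046 + 1387) - 27013 = -31659 - 27013 = -58672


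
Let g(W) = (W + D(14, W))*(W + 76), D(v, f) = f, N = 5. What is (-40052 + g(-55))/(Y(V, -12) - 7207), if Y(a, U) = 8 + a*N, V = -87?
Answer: 21181/3817 ≈ 5.5491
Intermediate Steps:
g(W) = 2*W*(76 + W) (g(W) = (W + W)*(W + 76) = (2*W)*(76 + W) = 2*W*(76 + W))
Y(a, U) = 8 + 5*a (Y(a, U) = 8 + a*5 = 8 + 5*a)
(-40052 + g(-55))/(Y(V, -12) - 7207) = (-40052 + 2*(-55)*(76 - 55))/((8 + 5*(-87)) - 7207) = (-40052 + 2*(-55)*21)/((8 - 435) - 7207) = (-40052 - 2310)/(-427 - 7207) = -42362/(-7634) = -42362*(-1/7634) = 21181/3817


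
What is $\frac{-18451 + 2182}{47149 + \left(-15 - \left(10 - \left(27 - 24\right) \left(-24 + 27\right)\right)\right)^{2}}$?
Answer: $- \frac{16269}{47405} \approx -0.34319$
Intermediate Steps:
$\frac{-18451 + 2182}{47149 + \left(-15 - \left(10 - \left(27 - 24\right) \left(-24 + 27\right)\right)\right)^{2}} = - \frac{16269}{47149 + \left(-15 + \left(3 \cdot 3 - 10\right)\right)^{2}} = - \frac{16269}{47149 + \left(-15 + \left(9 - 10\right)\right)^{2}} = - \frac{16269}{47149 + \left(-15 - 1\right)^{2}} = - \frac{16269}{47149 + \left(-16\right)^{2}} = - \frac{16269}{47149 + 256} = - \frac{16269}{47405}$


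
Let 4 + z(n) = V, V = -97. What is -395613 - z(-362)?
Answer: -395512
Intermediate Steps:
z(n) = -101 (z(n) = -4 - 97 = -101)
-395613 - z(-362) = -395613 - 1*(-101) = -395613 + 101 = -395512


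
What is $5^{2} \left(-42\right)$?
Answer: $-1050$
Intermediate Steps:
$5^{2} \left(-42\right) = 25 \left(-42\right) = -1050$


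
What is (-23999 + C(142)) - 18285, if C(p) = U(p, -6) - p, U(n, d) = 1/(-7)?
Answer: -296983/7 ≈ -42426.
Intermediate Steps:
U(n, d) = -⅐
C(p) = -⅐ - p
(-23999 + C(142)) - 18285 = (-23999 + (-⅐ - 1*142)) - 18285 = (-23999 + (-⅐ - 142)) - 18285 = (-23999 - 995/7) - 18285 = -168988/7 - 18285 = -296983/7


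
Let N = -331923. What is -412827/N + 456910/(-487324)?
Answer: 8253594503/26959007342 ≈ 0.30615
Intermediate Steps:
-412827/N + 456910/(-487324) = -412827/(-331923) + 456910/(-487324) = -412827*(-1/331923) + 456910*(-1/487324) = 137609/110641 - 228455/243662 = 8253594503/26959007342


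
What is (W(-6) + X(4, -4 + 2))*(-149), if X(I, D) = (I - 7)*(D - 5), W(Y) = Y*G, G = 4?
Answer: 447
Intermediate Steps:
W(Y) = 4*Y (W(Y) = Y*4 = 4*Y)
X(I, D) = (-7 + I)*(-5 + D)
(W(-6) + X(4, -4 + 2))*(-149) = (4*(-6) + (35 - 7*(-4 + 2) - 5*4 + (-4 + 2)*4))*(-149) = (-24 + (35 - 7*(-2) - 20 - 2*4))*(-149) = (-24 + (35 + 14 - 20 - 8))*(-149) = (-24 + 21)*(-149) = -3*(-149) = 447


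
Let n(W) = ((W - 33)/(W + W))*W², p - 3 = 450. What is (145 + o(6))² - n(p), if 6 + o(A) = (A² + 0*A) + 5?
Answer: -62730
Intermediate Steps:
p = 453 (p = 3 + 450 = 453)
o(A) = -1 + A² (o(A) = -6 + ((A² + 0*A) + 5) = -6 + ((A² + 0) + 5) = -6 + (A² + 5) = -6 + (5 + A²) = -1 + A²)
n(W) = W*(-33 + W)/2 (n(W) = ((-33 + W)/((2*W)))*W² = ((-33 + W)*(1/(2*W)))*W² = ((-33 + W)/(2*W))*W² = W*(-33 + W)/2)
(145 + o(6))² - n(p) = (145 + (-1 + 6²))² - 453*(-33 + 453)/2 = (145 + (-1 + 36))² - 453*420/2 = (145 + 35)² - 1*95130 = 180² - 95130 = 32400 - 95130 = -62730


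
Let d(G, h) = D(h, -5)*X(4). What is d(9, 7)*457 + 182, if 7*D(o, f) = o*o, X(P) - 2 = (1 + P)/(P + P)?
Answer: 68635/8 ≈ 8579.4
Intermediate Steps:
X(P) = 2 + (1 + P)/(2*P) (X(P) = 2 + (1 + P)/(P + P) = 2 + (1 + P)/((2*P)) = 2 + (1 + P)*(1/(2*P)) = 2 + (1 + P)/(2*P))
D(o, f) = o**2/7 (D(o, f) = (o*o)/7 = o**2/7)
d(G, h) = 3*h**2/8 (d(G, h) = (h**2/7)*((1/2)*(1 + 5*4)/4) = (h**2/7)*((1/2)*(1/4)*(1 + 20)) = (h**2/7)*((1/2)*(1/4)*21) = (h**2/7)*(21/8) = 3*h**2/8)
d(9, 7)*457 + 182 = ((3/8)*7**2)*457 + 182 = ((3/8)*49)*457 + 182 = (147/8)*457 + 182 = 67179/8 + 182 = 68635/8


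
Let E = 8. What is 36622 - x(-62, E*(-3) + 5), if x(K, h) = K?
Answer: 36684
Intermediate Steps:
36622 - x(-62, E*(-3) + 5) = 36622 - 1*(-62) = 36622 + 62 = 36684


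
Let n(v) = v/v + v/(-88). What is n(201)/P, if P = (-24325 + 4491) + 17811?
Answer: 113/178024 ≈ 0.00063475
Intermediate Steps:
n(v) = 1 - v/88 (n(v) = 1 + v*(-1/88) = 1 - v/88)
P = -2023 (P = -19834 + 17811 = -2023)
n(201)/P = (1 - 1/88*201)/(-2023) = (1 - 201/88)*(-1/2023) = -113/88*(-1/2023) = 113/178024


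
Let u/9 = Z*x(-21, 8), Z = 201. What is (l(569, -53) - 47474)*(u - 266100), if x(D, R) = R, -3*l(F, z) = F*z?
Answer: 9416339140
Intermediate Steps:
l(F, z) = -F*z/3
u = 14472 (u = 9*(201*8) = 9*1608 = 14472)
(l(569, -53) - 47474)*(u - 266100) = (-⅓*569*(-53) - 47474)*(14472 - 266100) = (30157/3 - 47474)*(-251628) = -112265/3*(-251628) = 9416339140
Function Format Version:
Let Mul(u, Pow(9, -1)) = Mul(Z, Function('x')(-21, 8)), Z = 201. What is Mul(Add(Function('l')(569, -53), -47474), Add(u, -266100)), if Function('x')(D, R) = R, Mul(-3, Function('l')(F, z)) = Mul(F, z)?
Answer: 9416339140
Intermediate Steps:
Function('l')(F, z) = Mul(Rational(-1, 3), F, z) (Function('l')(F, z) = Mul(Rational(-1, 3), Mul(F, z)) = Mul(Rational(-1, 3), F, z))
u = 14472 (u = Mul(9, Mul(201, 8)) = Mul(9, 1608) = 14472)
Mul(Add(Function('l')(569, -53), -47474), Add(u, -266100)) = Mul(Add(Mul(Rational(-1, 3), 569, -53), -47474), Add(14472, -266100)) = Mul(Add(Rational(30157, 3), -47474), -251628) = Mul(Rational(-112265, 3), -251628) = 9416339140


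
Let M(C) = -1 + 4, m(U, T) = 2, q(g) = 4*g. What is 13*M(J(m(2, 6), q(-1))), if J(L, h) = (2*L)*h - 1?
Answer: 39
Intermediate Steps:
J(L, h) = -1 + 2*L*h (J(L, h) = 2*L*h - 1 = -1 + 2*L*h)
M(C) = 3
13*M(J(m(2, 6), q(-1))) = 13*3 = 39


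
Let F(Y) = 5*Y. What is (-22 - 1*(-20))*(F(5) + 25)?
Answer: -100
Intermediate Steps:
(-22 - 1*(-20))*(F(5) + 25) = (-22 - 1*(-20))*(5*5 + 25) = (-22 + 20)*(25 + 25) = -2*50 = -100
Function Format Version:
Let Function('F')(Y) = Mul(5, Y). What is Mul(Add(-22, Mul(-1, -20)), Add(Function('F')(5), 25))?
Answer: -100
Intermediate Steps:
Mul(Add(-22, Mul(-1, -20)), Add(Function('F')(5), 25)) = Mul(Add(-22, Mul(-1, -20)), Add(Mul(5, 5), 25)) = Mul(Add(-22, 20), Add(25, 25)) = Mul(-2, 50) = -100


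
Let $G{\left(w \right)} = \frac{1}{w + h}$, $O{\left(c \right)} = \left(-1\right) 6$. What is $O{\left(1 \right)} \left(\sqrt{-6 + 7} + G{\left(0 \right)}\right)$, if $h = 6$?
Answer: $-7$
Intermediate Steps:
$O{\left(c \right)} = -6$
$G{\left(w \right)} = \frac{1}{6 + w}$ ($G{\left(w \right)} = \frac{1}{w + 6} = \frac{1}{6 + w}$)
$O{\left(1 \right)} \left(\sqrt{-6 + 7} + G{\left(0 \right)}\right) = - 6 \left(\sqrt{-6 + 7} + \frac{1}{6 + 0}\right) = - 6 \left(\sqrt{1} + \frac{1}{6}\right) = - 6 \left(1 + \frac{1}{6}\right) = \left(-6\right) \frac{7}{6} = -7$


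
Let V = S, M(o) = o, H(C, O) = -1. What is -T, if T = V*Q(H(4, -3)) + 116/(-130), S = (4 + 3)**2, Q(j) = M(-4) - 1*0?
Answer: 12798/65 ≈ 196.89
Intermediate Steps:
Q(j) = -4 (Q(j) = -4 - 1*0 = -4 + 0 = -4)
S = 49 (S = 7**2 = 49)
V = 49
T = -12798/65 (T = 49*(-4) + 116/(-130) = -196 + 116*(-1/130) = -196 - 58/65 = -12798/65 ≈ -196.89)
-T = -1*(-12798/65) = 12798/65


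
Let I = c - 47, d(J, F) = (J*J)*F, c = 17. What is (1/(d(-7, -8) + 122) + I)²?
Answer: 65626201/72900 ≈ 900.22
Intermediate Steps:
d(J, F) = F*J² (d(J, F) = J²*F = F*J²)
I = -30 (I = 17 - 47 = -30)
(1/(d(-7, -8) + 122) + I)² = (1/(-8*(-7)² + 122) - 30)² = (1/(-8*49 + 122) - 30)² = (1/(-392 + 122) - 30)² = (1/(-270) - 30)² = (-1/270 - 30)² = (-8101/270)² = 65626201/72900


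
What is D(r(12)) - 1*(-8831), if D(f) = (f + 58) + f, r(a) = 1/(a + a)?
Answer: 106669/12 ≈ 8889.1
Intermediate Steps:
r(a) = 1/(2*a)
D(f) = 58 + 2*f (D(f) = (58 + f) + f = 58 + 2*f)
D(r(12)) - 1*(-8831) = (58 + 2*((½)/12)) - 1*(-8831) = (58 + 2*((½)*(1/12))) + 8831 = (58 + 2*(1/24)) + 8831 = (58 + 1/12) + 8831 = 697/12 + 8831 = 106669/12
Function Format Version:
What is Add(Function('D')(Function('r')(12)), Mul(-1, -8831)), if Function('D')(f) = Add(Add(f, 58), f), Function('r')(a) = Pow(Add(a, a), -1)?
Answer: Rational(106669, 12) ≈ 8889.1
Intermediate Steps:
Function('r')(a) = Mul(Rational(1, 2), Pow(a, -1)) (Function('r')(a) = Pow(Mul(2, a), -1) = Mul(Rational(1, 2), Pow(a, -1)))
Function('D')(f) = Add(58, Mul(2, f)) (Function('D')(f) = Add(Add(58, f), f) = Add(58, Mul(2, f)))
Add(Function('D')(Function('r')(12)), Mul(-1, -8831)) = Add(Add(58, Mul(2, Mul(Rational(1, 2), Pow(12, -1)))), Mul(-1, -8831)) = Add(Add(58, Mul(2, Mul(Rational(1, 2), Rational(1, 12)))), 8831) = Add(Add(58, Mul(2, Rational(1, 24))), 8831) = Add(Add(58, Rational(1, 12)), 8831) = Add(Rational(697, 12), 8831) = Rational(106669, 12)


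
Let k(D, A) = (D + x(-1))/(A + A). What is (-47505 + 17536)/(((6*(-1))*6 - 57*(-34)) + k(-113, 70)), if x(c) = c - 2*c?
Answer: -149845/9506 ≈ -15.763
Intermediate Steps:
x(c) = -c
k(D, A) = (1 + D)/(2*A) (k(D, A) = (D - 1*(-1))/(A + A) = (D + 1)/((2*A)) = (1 + D)*(1/(2*A)) = (1 + D)/(2*A))
(-47505 + 17536)/(((6*(-1))*6 - 57*(-34)) + k(-113, 70)) = (-47505 + 17536)/(((6*(-1))*6 - 57*(-34)) + (½)*(1 - 113)/70) = -29969/((-6*6 + 1938) + (½)*(1/70)*(-112)) = -29969/((-36 + 1938) - ⅘) = -29969/(1902 - ⅘) = -29969/9506/5 = -29969*5/9506 = -149845/9506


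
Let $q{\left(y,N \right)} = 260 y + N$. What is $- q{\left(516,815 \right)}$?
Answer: $-134975$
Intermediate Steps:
$q{\left(y,N \right)} = N + 260 y$
$- q{\left(516,815 \right)} = - (815 + 260 \cdot 516) = - (815 + 134160) = \left(-1\right) 134975 = -134975$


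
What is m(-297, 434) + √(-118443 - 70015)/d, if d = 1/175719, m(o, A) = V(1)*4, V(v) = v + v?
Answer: 8 + 175719*I*√188458 ≈ 8.0 + 7.6283e+7*I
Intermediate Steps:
V(v) = 2*v
m(o, A) = 8 (m(o, A) = (2*1)*4 = 2*4 = 8)
d = 1/175719 ≈ 5.6909e-6
m(-297, 434) + √(-118443 - 70015)/d = 8 + √(-118443 - 70015)/(1/175719) = 8 + √(-188458)*175719 = 8 + (I*√188458)*175719 = 8 + 175719*I*√188458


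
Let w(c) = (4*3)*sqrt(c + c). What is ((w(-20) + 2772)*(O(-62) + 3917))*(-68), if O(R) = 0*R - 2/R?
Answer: -22888692288/31 - 198170496*I*sqrt(10)/31 ≈ -7.3834e+8 - 2.0215e+7*I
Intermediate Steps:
w(c) = 12*sqrt(2)*sqrt(c) (w(c) = 12*sqrt(2*c) = 12*(sqrt(2)*sqrt(c)) = 12*sqrt(2)*sqrt(c))
O(R) = -2/R (O(R) = 0 - 2/R = -2/R)
((w(-20) + 2772)*(O(-62) + 3917))*(-68) = ((12*sqrt(2)*sqrt(-20) + 2772)*(-2/(-62) + 3917))*(-68) = ((12*sqrt(2)*(2*I*sqrt(5)) + 2772)*(-2*(-1/62) + 3917))*(-68) = ((24*I*sqrt(10) + 2772)*(1/31 + 3917))*(-68) = ((2772 + 24*I*sqrt(10))*(121428/31))*(-68) = (336598416/31 + 2914272*I*sqrt(10)/31)*(-68) = -22888692288/31 - 198170496*I*sqrt(10)/31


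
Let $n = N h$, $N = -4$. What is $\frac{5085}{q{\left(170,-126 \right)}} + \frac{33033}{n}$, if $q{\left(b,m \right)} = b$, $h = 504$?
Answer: $\frac{22075}{1632} \approx 13.526$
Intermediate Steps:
$n = -2016$ ($n = \left(-4\right) 504 = -2016$)
$\frac{5085}{q{\left(170,-126 \right)}} + \frac{33033}{n} = \frac{5085}{170} + \frac{33033}{-2016} = 5085 \cdot \frac{1}{170} + 33033 \left(- \frac{1}{2016}\right) = \frac{1017}{34} - \frac{1573}{96} = \frac{22075}{1632}$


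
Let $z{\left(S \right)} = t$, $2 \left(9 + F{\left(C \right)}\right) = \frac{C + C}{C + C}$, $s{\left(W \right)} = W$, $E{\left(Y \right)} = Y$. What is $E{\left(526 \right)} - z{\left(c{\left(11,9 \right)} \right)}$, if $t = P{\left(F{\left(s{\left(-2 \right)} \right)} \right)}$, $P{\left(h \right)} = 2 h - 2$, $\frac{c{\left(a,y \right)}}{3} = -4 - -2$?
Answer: $545$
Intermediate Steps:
$F{\left(C \right)} = - \frac{17}{2}$ ($F{\left(C \right)} = -9 + \frac{\left(C + C\right) \frac{1}{C + C}}{2} = -9 + \frac{2 C \frac{1}{2 C}}{2} = -9 + \frac{1}{2} \cdot 1 = -9 + \frac{1}{2} = - \frac{17}{2}$)
$c{\left(a,y \right)} = -6$ ($c{\left(a,y \right)} = 3 \left(-4 - -2\right) = 3 \left(-4 + 2\right) = 3 \left(-2\right) = -6$)
$P{\left(h \right)} = -2 + 2 h$
$t = -19$ ($t = -2 + 2 \left(- \frac{17}{2}\right) = -2 - 17 = -19$)
$z{\left(S \right)} = -19$
$E{\left(526 \right)} - z{\left(c{\left(11,9 \right)} \right)} = 526 - -19 = 526 + 19 = 545$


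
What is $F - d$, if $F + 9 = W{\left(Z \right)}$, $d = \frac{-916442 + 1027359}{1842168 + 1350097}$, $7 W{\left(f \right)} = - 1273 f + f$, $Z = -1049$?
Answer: $\frac{4259326683806}{22345855} \approx 1.9061 \cdot 10^{5}$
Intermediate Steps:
$W{\left(f \right)} = - \frac{1272 f}{7}$ ($W{\left(f \right)} = \frac{- 1273 f + f}{7} = \frac{\left(-1272\right) f}{7} = - \frac{1272 f}{7}$)
$d = \frac{110917}{3192265} \approx 0.034746$
$F = \frac{1334265}{7}$ ($F = -9 - - \frac{1334328}{7} = -9 + \frac{1334328}{7} = \frac{1334265}{7} \approx 1.9061 \cdot 10^{5}$)
$F - d = \frac{1334265}{7} - \frac{110917}{3192265} = \frac{4259326683806}{22345855}$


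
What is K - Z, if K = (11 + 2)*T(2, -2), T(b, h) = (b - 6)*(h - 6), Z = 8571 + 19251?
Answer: -27406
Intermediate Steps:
Z = 27822
T(b, h) = (-6 + b)*(-6 + h)
K = 416 (K = (11 + 2)*(36 - 6*2 - 6*(-2) + 2*(-2)) = 13*(36 - 12 + 12 - 4) = 13*32 = 416)
K - Z = 416 - 1*27822 = 416 - 27822 = -27406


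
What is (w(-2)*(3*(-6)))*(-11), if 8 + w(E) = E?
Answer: -1980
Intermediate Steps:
w(E) = -8 + E
(w(-2)*(3*(-6)))*(-11) = ((-8 - 2)*(3*(-6)))*(-11) = -10*(-18)*(-11) = 180*(-11) = -1980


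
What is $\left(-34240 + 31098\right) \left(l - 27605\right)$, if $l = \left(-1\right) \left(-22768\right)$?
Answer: $15197854$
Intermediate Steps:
$l = 22768$
$\left(-34240 + 31098\right) \left(l - 27605\right) = \left(-34240 + 31098\right) \left(22768 - 27605\right) = \left(-3142\right) \left(-4837\right) = 15197854$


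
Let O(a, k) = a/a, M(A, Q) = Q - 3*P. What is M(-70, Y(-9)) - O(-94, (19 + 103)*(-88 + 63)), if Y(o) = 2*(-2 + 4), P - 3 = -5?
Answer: 9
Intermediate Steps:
P = -2 (P = 3 - 5 = -2)
Y(o) = 4 (Y(o) = 2*2 = 4)
M(A, Q) = 6 + Q (M(A, Q) = Q - 3*(-2) = Q + 6 = 6 + Q)
O(a, k) = 1
M(-70, Y(-9)) - O(-94, (19 + 103)*(-88 + 63)) = (6 + 4) - 1*1 = 10 - 1 = 9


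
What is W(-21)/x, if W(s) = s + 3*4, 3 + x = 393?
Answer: -3/130 ≈ -0.023077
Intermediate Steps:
x = 390 (x = -3 + 393 = 390)
W(s) = 12 + s (W(s) = s + 12 = 12 + s)
W(-21)/x = (12 - 21)/390 = -9*1/390 = -3/130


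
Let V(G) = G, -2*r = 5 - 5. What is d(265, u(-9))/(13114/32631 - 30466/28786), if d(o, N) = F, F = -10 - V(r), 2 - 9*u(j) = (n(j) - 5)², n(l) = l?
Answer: 4696579830/308318221 ≈ 15.233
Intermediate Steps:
r = 0 (r = -(5 - 5)/2 = -½*0 = 0)
u(j) = 2/9 - (-5 + j)²/9 (u(j) = 2/9 - (j - 5)²/9 = 2/9 - (-5 + j)²/9)
F = -10 (F = -10 - 1*0 = -10 + 0 = -10)
d(o, N) = -10
d(265, u(-9))/(13114/32631 - 30466/28786) = -10/(13114/32631 - 30466/28786) = -10/(13114*(1/32631) - 30466*1/28786) = -10/(13114/32631 - 15233/14393) = -10/(-308318221/469657983) = -10*(-469657983/308318221) = 4696579830/308318221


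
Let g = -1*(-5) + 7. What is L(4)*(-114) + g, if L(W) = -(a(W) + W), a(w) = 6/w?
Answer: 639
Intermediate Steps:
L(W) = -W - 6/W (L(W) = -(6/W + W) = -(W + 6/W) = -W - 6/W)
g = 12 (g = 5 + 7 = 12)
L(4)*(-114) + g = (-1*4 - 6/4)*(-114) + 12 = (-4 - 6*1/4)*(-114) + 12 = (-4 - 3/2)*(-114) + 12 = -11/2*(-114) + 12 = 627 + 12 = 639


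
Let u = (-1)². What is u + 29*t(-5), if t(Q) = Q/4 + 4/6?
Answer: -191/12 ≈ -15.917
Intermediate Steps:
t(Q) = ⅔ + Q/4 (t(Q) = Q*(¼) + 4*(⅙) = Q/4 + ⅔ = ⅔ + Q/4)
u = 1
u + 29*t(-5) = 1 + 29*(⅔ + (¼)*(-5)) = 1 + 29*(⅔ - 5/4) = 1 + 29*(-7/12) = 1 - 203/12 = -191/12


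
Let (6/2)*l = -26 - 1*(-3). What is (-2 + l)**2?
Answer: 841/9 ≈ 93.444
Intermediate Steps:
l = -23/3 (l = (-26 - 1*(-3))/3 = (-26 + 3)/3 = (1/3)*(-23) = -23/3 ≈ -7.6667)
(-2 + l)**2 = (-2 - 23/3)**2 = (-29/3)**2 = 841/9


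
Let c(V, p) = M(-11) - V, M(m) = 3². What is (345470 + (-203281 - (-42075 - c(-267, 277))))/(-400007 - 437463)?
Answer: -18454/83747 ≈ -0.22035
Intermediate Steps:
M(m) = 9
c(V, p) = 9 - V
(345470 + (-203281 - (-42075 - c(-267, 277))))/(-400007 - 437463) = (345470 + (-203281 - (-42075 - (9 - 1*(-267)))))/(-400007 - 437463) = (345470 + (-203281 - (-42075 - (9 + 267))))/(-837470) = (345470 + (-203281 - (-42075 - 1*276)))*(-1/837470) = (345470 + (-203281 - (-42075 - 276)))*(-1/837470) = (345470 + (-203281 - 1*(-42351)))*(-1/837470) = (345470 + (-203281 + 42351))*(-1/837470) = (345470 - 160930)*(-1/837470) = 184540*(-1/837470) = -18454/83747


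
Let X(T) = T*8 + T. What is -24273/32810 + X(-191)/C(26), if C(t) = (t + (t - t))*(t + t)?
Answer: -44608743/22179560 ≈ -2.0113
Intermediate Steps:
C(t) = 2*t² (C(t) = (t + 0)*(2*t) = t*(2*t) = 2*t²)
X(T) = 9*T (X(T) = 8*T + T = 9*T)
-24273/32810 + X(-191)/C(26) = -24273/32810 + (9*(-191))/((2*26²)) = -24273*1/32810 - 1719/(2*676) = -24273/32810 - 1719/1352 = -44608743/22179560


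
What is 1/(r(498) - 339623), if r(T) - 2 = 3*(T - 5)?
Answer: -1/338142 ≈ -2.9573e-6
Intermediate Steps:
r(T) = -13 + 3*T (r(T) = 2 + 3*(T - 5) = 2 + 3*(-5 + T) = 2 + (-15 + 3*T) = -13 + 3*T)
1/(r(498) - 339623) = 1/((-13 + 3*498) - 339623) = 1/((-13 + 1494) - 339623) = 1/(1481 - 339623) = 1/(-338142) = -1/338142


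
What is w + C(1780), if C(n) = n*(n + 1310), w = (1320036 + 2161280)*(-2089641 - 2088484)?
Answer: -14545367912300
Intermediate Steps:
w = -14545373412500 (w = 3481316*(-4178125) = -14545373412500)
C(n) = n*(1310 + n)
w + C(1780) = -14545373412500 + 1780*(1310 + 1780) = -14545373412500 + 1780*3090 = -14545373412500 + 5500200 = -14545367912300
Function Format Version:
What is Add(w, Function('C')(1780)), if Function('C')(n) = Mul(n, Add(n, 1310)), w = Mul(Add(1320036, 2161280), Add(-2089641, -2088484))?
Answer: -14545367912300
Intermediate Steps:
w = -14545373412500 (w = Mul(3481316, -4178125) = -14545373412500)
Function('C')(n) = Mul(n, Add(1310, n))
Add(w, Function('C')(1780)) = Add(-14545373412500, Mul(1780, Add(1310, 1780))) = Add(-14545373412500, Mul(1780, 3090)) = Add(-14545373412500, 5500200) = -14545367912300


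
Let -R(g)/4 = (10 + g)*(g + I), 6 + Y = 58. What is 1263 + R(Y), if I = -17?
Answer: -7417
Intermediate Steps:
Y = 52 (Y = -6 + 58 = 52)
R(g) = -4*(-17 + g)*(10 + g) (R(g) = -4*(10 + g)*(g - 17) = -4*(10 + g)*(-17 + g) = -4*(-17 + g)*(10 + g))
1263 + R(Y) = 1263 + (680 - 4*52² + 28*52) = 1263 + (680 - 4*2704 + 1456) = 1263 + (680 - 10816 + 1456) = 1263 - 8680 = -7417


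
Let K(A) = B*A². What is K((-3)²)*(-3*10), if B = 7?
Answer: -17010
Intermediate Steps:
K(A) = 7*A²
K((-3)²)*(-3*10) = (7*((-3)²)²)*(-3*10) = (7*9²)*(-30) = (7*81)*(-30) = 567*(-30) = -17010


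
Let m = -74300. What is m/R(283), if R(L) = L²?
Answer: -74300/80089 ≈ -0.92772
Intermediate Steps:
m/R(283) = -74300/(283²) = -74300/80089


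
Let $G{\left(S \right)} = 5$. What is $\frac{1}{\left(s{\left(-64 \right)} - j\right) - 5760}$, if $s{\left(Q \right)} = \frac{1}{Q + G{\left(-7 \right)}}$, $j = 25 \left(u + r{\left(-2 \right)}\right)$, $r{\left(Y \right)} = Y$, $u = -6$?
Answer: $- \frac{59}{328041} \approx -0.00017986$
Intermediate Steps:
$j = -200$ ($j = 25 \left(-6 - 2\right) = 25 \left(-8\right) = -200$)
$s{\left(Q \right)} = \frac{1}{5 + Q}$ ($s{\left(Q \right)} = \frac{1}{Q + 5} = \frac{1}{5 + Q}$)
$\frac{1}{\left(s{\left(-64 \right)} - j\right) - 5760} = \frac{1}{\left(\frac{1}{5 - 64} - -200\right) - 5760} = \frac{1}{\left(\frac{1}{-59} + 200\right) - 5760} = \frac{1}{\left(- \frac{1}{59} + 200\right) - 5760} = \frac{1}{\frac{11799}{59} - 5760} = \frac{1}{- \frac{328041}{59}} = - \frac{59}{328041}$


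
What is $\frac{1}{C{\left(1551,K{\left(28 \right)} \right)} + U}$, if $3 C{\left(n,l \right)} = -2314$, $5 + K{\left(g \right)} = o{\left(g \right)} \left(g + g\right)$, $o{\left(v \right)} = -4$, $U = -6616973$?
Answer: $- \frac{3}{19853233} \approx -1.5111 \cdot 10^{-7}$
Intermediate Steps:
$K{\left(g \right)} = -5 - 8 g$ ($K{\left(g \right)} = -5 - 4 \left(g + g\right) = -5 - 4 \cdot 2 g = -5 - 8 g$)
$C{\left(n,l \right)} = - \frac{2314}{3}$ ($C{\left(n,l \right)} = \frac{1}{3} \left(-2314\right) = - \frac{2314}{3}$)
$\frac{1}{C{\left(1551,K{\left(28 \right)} \right)} + U} = \frac{1}{- \frac{2314}{3} - 6616973} = \frac{1}{- \frac{19853233}{3}} = - \frac{3}{19853233}$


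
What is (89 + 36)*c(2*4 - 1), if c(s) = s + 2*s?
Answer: 2625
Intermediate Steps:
c(s) = 3*s
(89 + 36)*c(2*4 - 1) = (89 + 36)*(3*(2*4 - 1)) = 125*(3*(8 - 1)) = 125*(3*7) = 125*21 = 2625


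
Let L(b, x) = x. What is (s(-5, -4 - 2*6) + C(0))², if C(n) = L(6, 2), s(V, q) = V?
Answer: 9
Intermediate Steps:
C(n) = 2
(s(-5, -4 - 2*6) + C(0))² = (-5 + 2)² = (-3)² = 9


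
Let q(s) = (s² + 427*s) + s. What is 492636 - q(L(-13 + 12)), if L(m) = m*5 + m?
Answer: 495168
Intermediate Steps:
L(m) = 6*m (L(m) = 5*m + m = 6*m)
q(s) = s² + 428*s
492636 - q(L(-13 + 12)) = 492636 - 6*(-13 + 12)*(428 + 6*(-13 + 12)) = 492636 - 6*(-1)*(428 + 6*(-1)) = 492636 - (-6)*(428 - 6) = 492636 - (-6)*422 = 492636 - 1*(-2532) = 492636 + 2532 = 495168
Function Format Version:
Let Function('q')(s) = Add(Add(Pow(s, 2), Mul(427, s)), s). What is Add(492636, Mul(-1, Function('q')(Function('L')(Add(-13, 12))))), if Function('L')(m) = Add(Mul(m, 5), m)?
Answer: 495168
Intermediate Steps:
Function('L')(m) = Mul(6, m) (Function('L')(m) = Add(Mul(5, m), m) = Mul(6, m))
Function('q')(s) = Add(Pow(s, 2), Mul(428, s))
Add(492636, Mul(-1, Function('q')(Function('L')(Add(-13, 12))))) = Add(492636, Mul(-1, Mul(Mul(6, Add(-13, 12)), Add(428, Mul(6, Add(-13, 12)))))) = Add(492636, Mul(-1, Mul(Mul(6, -1), Add(428, Mul(6, -1))))) = Add(492636, Mul(-1, Mul(-6, Add(428, -6)))) = Add(492636, Mul(-1, Mul(-6, 422))) = Add(492636, Mul(-1, -2532)) = Add(492636, 2532) = 495168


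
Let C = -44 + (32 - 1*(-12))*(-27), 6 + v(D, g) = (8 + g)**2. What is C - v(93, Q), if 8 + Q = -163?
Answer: -27795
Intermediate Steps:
Q = -171 (Q = -8 - 163 = -171)
v(D, g) = -6 + (8 + g)**2
C = -1232 (C = -44 + (32 + 12)*(-27) = -44 + 44*(-27) = -44 - 1188 = -1232)
C - v(93, Q) = -1232 - (-6 + (8 - 171)**2) = -1232 - (-6 + (-163)**2) = -1232 - (-6 + 26569) = -1232 - 1*26563 = -1232 - 26563 = -27795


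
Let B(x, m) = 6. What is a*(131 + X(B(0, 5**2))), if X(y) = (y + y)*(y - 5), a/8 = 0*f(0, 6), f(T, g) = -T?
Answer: 0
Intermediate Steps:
a = 0 (a = 8*(0*(-1*0)) = 8*(0*0) = 8*0 = 0)
X(y) = 2*y*(-5 + y) (X(y) = (2*y)*(-5 + y) = 2*y*(-5 + y))
a*(131 + X(B(0, 5**2))) = 0*(131 + 2*6*(-5 + 6)) = 0*(131 + 2*6*1) = 0*(131 + 12) = 0*143 = 0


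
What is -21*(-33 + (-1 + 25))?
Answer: 189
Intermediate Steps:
-21*(-33 + (-1 + 25)) = -21*(-33 + 24) = -21*(-9) = 189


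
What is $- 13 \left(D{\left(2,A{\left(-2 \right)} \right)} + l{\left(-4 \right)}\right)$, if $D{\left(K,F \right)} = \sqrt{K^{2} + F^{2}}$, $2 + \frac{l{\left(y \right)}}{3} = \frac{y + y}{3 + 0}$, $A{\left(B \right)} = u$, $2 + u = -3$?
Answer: $182 - 13 \sqrt{29} \approx 111.99$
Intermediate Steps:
$u = -5$ ($u = -2 - 3 = -5$)
$A{\left(B \right)} = -5$
$l{\left(y \right)} = -6 + 2 y$ ($l{\left(y \right)} = -6 + 3 \frac{y + y}{3 + 0} = -6 + 3 \frac{2 y}{3} = -6 + 2 y$)
$D{\left(K,F \right)} = \sqrt{F^{2} + K^{2}}$
$- 13 \left(D{\left(2,A{\left(-2 \right)} \right)} + l{\left(-4 \right)}\right) = - 13 \left(\sqrt{\left(-5\right)^{2} + 2^{2}} + \left(-6 + 2 \left(-4\right)\right)\right) = - 13 \left(\sqrt{25 + 4} - 14\right) = - 13 \left(\sqrt{29} - 14\right) = - 13 \left(-14 + \sqrt{29}\right) = 182 - 13 \sqrt{29}$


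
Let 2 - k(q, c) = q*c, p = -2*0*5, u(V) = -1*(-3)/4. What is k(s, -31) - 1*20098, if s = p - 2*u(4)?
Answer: -40285/2 ≈ -20143.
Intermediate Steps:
u(V) = 3/4 (u(V) = 3*(1/4) = 3/4)
p = 0 (p = 0*5 = 0)
s = -3/2 (s = 0 - 2*3/4 = 0 - 3/2 = -3/2 ≈ -1.5000)
k(q, c) = 2 - c*q (k(q, c) = 2 - q*c = 2 - c*q)
k(s, -31) - 1*20098 = (2 - 1*(-31)*(-3/2)) - 1*20098 = (2 - 93/2) - 20098 = -89/2 - 20098 = -40285/2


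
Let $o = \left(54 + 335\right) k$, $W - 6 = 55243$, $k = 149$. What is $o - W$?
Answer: $2712$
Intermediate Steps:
$W = 55249$ ($W = 6 + 55243 = 55249$)
$o = 57961$ ($o = \left(54 + 335\right) 149 = 389 \cdot 149 = 57961$)
$o - W = 57961 - 55249 = 2712$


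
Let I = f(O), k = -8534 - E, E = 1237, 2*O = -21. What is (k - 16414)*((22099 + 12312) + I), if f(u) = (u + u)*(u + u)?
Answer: -912599620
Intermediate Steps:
O = -21/2 (O = (½)*(-21) = -21/2 ≈ -10.500)
f(u) = 4*u² (f(u) = (2*u)*(2*u) = 4*u²)
k = -9771 (k = -8534 - 1*1237 = -8534 - 1237 = -9771)
I = 441 (I = 4*(-21/2)² = 4*(441/4) = 441)
(k - 16414)*((22099 + 12312) + I) = (-9771 - 16414)*((22099 + 12312) + 441) = -26185*(34411 + 441) = -26185*34852 = -912599620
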